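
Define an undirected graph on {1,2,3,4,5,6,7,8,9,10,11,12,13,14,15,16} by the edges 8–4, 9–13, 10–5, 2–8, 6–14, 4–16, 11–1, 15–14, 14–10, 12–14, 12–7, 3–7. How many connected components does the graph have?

4

Component: {1, 11}
Component: {9, 13}
Component: {2, 4, 8, 16}
Component: {3, 5, 6, 7, 10, 12, 14, 15}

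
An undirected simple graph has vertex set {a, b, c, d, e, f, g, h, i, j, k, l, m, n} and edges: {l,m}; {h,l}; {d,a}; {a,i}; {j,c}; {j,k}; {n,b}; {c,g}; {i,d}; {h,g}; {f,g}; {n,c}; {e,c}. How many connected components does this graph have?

2

Component: {a, d, i}
Component: {b, c, e, f, g, h, j, k, l, m, n}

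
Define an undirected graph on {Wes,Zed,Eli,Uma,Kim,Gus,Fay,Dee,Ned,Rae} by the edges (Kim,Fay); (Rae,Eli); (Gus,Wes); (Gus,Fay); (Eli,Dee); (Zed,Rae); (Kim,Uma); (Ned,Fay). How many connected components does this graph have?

2

Component: {Zed, Eli, Dee, Rae}
Component: {Wes, Uma, Kim, Gus, Fay, Ned}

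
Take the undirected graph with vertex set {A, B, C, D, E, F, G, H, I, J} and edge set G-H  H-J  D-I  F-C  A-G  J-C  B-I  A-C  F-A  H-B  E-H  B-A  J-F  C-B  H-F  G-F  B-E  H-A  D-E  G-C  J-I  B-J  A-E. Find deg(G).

4

Neighbors of G: A, C, F, H.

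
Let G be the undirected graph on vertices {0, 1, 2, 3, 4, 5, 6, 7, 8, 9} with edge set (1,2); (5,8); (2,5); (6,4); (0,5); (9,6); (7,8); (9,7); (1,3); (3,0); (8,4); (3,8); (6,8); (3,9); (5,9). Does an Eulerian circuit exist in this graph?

Degrees: 0:2, 1:2, 2:2, 3:4, 4:2, 5:4, 6:3, 7:2, 8:5, 9:4
6, 8 have odd degree; an Eulerian circuit needs every degree to be even, so none exists.

No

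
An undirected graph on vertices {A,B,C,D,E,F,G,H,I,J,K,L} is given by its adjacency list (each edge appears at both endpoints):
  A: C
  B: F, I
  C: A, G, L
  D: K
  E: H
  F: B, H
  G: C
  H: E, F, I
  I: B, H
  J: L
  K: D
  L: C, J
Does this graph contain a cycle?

The graph has 12 vertices, 10 edges, and 3 connected components.
One cycle is B-F-H-I-B.

Yes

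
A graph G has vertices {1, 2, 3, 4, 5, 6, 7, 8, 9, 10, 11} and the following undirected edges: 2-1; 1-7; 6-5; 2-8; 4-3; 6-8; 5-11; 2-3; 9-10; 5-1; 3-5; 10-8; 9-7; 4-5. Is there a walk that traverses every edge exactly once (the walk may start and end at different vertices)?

Degrees: 1:3, 2:3, 3:3, 4:2, 5:5, 6:2, 7:2, 8:3, 9:2, 10:2, 11:1
Odd-degree vertices: 1, 2, 3, 5, 8, 11 (6 total).
An Eulerian trail requires 0 or 2 odd-degree vertices; here there are 6.

No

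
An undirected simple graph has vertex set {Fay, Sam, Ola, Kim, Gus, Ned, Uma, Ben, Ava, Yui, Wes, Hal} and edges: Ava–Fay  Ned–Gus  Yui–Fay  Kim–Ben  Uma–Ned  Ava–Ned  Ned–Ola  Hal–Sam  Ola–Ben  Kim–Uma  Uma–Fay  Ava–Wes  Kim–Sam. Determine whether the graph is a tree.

|V| = 12, |E| = 13.
A tree on 12 vertices has exactly 11 edges; this graph has 13, so it contains a cycle and is not a tree.

No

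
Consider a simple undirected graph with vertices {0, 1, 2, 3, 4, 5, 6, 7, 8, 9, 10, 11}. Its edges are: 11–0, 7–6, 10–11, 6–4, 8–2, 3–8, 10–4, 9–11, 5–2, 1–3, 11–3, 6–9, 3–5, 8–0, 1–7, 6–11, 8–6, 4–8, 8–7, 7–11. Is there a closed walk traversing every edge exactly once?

Degrees: 0:2, 1:2, 2:2, 3:4, 4:3, 5:2, 6:5, 7:4, 8:6, 9:2, 10:2, 11:6
4, 6 have odd degree; an Eulerian circuit needs every degree to be even, so none exists.

No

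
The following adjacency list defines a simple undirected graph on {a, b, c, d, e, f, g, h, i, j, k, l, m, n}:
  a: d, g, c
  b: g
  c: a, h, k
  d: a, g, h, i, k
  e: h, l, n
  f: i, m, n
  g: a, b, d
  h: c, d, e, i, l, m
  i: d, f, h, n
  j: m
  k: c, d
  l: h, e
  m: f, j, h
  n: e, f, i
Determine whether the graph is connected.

Starting from a and exploring outward reaches every vertex (a, c, d, g, h, k, i, b, e, l, m, n, f, j); the graph is connected.

Yes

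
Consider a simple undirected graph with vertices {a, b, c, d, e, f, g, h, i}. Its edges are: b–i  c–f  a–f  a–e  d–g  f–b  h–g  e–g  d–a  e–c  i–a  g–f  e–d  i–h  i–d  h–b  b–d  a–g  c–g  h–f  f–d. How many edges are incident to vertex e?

4

Neighbors of e: a, c, d, g.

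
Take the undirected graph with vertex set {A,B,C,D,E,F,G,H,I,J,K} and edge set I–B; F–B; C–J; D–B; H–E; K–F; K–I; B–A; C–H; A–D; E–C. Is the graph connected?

No

Component: {G}
Component: {C, E, H, J}
Component: {A, B, D, F, I, K}
There are 3 separate components, so the graph is not connected.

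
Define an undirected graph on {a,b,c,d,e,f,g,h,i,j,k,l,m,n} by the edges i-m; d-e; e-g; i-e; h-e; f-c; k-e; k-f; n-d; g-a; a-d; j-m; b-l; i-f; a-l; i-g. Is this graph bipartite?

No

The cycle i-g-e-i has length 3, which is odd, so the graph is not bipartite.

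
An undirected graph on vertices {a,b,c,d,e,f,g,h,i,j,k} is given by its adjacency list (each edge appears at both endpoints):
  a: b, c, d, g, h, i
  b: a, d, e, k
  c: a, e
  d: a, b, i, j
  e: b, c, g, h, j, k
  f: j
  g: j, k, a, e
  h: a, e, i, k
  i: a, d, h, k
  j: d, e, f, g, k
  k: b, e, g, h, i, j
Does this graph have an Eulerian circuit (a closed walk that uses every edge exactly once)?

Degrees: a:6, b:4, c:2, d:4, e:6, f:1, g:4, h:4, i:4, j:5, k:6
Vertices with odd degree: f, j. An Eulerian circuit requires all degrees even.

No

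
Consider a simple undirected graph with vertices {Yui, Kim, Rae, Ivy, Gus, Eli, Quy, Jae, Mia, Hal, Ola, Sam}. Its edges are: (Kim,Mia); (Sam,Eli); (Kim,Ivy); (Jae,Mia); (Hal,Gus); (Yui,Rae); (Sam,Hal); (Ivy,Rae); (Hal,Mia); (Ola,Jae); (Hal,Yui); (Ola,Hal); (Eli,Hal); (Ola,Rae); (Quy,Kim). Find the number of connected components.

Component: {Yui, Kim, Rae, Ivy, Gus, Eli, Quy, Jae, Mia, Hal, Ola, Sam}

1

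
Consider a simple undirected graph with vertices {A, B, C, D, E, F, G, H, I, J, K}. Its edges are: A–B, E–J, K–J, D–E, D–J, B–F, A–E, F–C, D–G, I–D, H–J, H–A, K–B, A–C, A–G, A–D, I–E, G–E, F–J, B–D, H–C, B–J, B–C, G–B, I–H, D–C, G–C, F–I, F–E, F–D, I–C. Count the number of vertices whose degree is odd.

Degrees: A:6, B:7, C:7, D:8, E:6, F:6, G:5, H:4, I:5, J:6, K:2
Odd-degree vertices: B, C, G, I.

4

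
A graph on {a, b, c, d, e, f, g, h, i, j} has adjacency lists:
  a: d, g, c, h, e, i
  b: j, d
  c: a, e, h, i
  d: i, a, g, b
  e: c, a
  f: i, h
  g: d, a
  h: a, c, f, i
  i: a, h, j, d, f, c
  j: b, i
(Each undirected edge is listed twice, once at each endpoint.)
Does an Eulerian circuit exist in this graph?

Degrees: a:6, b:2, c:4, d:4, e:2, f:2, g:2, h:4, i:6, j:2
All degrees are even and the non-isolated vertices are connected — an Eulerian circuit exists.

Yes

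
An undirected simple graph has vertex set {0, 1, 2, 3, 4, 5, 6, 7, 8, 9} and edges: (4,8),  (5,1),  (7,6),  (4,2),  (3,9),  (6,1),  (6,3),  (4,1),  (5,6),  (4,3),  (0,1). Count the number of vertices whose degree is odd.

Degrees: 0:1, 1:4, 2:1, 3:3, 4:4, 5:2, 6:4, 7:1, 8:1, 9:1
Odd-degree vertices: 0, 2, 3, 7, 8, 9.

6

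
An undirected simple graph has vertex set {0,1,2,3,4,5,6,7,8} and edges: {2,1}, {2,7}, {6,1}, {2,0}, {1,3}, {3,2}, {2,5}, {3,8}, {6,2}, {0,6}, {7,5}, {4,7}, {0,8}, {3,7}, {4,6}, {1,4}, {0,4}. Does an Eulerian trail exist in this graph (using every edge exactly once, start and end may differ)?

Degrees: 0:4, 1:4, 2:6, 3:4, 4:4, 5:2, 6:4, 7:4, 8:2
Odd-degree vertices: none (0 total).
With 0 odd-degree vertices and all edges in one connected piece, an Eulerian trail exists.

Yes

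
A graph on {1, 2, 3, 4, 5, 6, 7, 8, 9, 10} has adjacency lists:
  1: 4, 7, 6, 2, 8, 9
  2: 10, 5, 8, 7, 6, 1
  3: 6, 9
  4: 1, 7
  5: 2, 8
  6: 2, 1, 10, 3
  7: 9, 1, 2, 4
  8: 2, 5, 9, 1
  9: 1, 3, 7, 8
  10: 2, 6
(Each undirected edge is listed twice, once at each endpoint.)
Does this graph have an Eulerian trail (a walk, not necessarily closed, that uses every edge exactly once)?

Degrees: 1:6, 2:6, 3:2, 4:2, 5:2, 6:4, 7:4, 8:4, 9:4, 10:2
Odd-degree vertices: none (0 total).
With 0 odd-degree vertices and all edges in one connected piece, an Eulerian trail exists.

Yes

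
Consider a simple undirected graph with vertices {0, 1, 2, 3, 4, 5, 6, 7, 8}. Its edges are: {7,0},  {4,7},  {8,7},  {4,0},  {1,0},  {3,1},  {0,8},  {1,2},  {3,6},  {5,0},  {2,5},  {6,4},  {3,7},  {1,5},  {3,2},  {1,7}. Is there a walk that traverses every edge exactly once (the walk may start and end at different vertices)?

Degrees: 0:5, 1:5, 2:3, 3:4, 4:3, 5:3, 6:2, 7:5, 8:2
Odd-degree vertices: 0, 1, 2, 4, 5, 7 (6 total).
With 6 odd-degree vertices (more than two), no single trail can use every edge.

No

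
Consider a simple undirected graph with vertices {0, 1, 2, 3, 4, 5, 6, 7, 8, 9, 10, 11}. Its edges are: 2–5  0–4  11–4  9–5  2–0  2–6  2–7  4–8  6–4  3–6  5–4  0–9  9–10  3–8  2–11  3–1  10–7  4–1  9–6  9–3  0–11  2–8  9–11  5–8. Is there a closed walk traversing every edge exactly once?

Yes

Degrees: 0:4, 1:2, 2:6, 3:4, 4:6, 5:4, 6:4, 7:2, 8:4, 9:6, 10:2, 11:4
All degrees are even and the non-isolated vertices are connected — an Eulerian circuit exists.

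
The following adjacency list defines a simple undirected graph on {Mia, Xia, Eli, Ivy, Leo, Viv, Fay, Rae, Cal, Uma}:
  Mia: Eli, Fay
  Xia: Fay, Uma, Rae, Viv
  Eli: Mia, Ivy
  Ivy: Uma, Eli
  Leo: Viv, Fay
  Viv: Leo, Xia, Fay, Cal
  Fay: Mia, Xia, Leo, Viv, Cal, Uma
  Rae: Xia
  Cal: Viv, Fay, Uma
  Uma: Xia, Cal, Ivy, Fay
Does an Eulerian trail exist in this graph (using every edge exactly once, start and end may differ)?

Yes

Degrees: Mia:2, Xia:4, Eli:2, Ivy:2, Leo:2, Viv:4, Fay:6, Rae:1, Cal:3, Uma:4
Odd-degree vertices: Rae, Cal (2 total).
The non-isolated vertices are connected and exactly 2 have odd degree, so an Eulerian trail exists (from Rae to Cal).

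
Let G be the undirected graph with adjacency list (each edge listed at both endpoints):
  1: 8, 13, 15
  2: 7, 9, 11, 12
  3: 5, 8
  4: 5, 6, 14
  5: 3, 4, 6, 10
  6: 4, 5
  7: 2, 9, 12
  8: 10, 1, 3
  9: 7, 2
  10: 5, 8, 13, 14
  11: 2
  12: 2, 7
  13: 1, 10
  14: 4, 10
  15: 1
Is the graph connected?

Component: {2, 7, 9, 11, 12}
Component: {1, 3, 4, 5, 6, 8, 10, 13, 14, 15}
There are 2 separate components, so the graph is not connected.

No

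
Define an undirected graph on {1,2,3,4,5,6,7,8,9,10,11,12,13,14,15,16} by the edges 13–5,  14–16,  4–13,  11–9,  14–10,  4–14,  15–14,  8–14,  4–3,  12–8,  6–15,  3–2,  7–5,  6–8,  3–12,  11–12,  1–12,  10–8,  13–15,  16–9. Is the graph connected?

Yes

Starting from 1 and exploring outward reaches every vertex (1, 12, 3, 8, 11, 4, 2, 14, 6, 10, 9, 13, 15, 16, 5, 7); the graph is connected.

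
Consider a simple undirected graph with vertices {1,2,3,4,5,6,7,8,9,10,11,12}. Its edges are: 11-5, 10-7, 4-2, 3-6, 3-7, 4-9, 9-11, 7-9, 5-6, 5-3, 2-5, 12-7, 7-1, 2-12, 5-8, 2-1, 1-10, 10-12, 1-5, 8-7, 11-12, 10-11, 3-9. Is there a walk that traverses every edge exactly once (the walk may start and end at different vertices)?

Degrees: 1:4, 2:4, 3:4, 4:2, 5:6, 6:2, 7:6, 8:2, 9:4, 10:4, 11:4, 12:4
Odd-degree vertices: none (0 total).
The non-isolated vertices are connected and exactly 0 have odd degree, so an Eulerian trail exists.

Yes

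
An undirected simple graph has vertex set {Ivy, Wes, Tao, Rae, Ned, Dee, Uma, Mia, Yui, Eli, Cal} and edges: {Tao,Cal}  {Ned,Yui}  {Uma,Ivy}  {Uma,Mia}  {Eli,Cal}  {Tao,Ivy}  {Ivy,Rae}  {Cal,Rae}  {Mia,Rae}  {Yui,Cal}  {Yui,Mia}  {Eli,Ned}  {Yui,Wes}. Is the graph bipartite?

Yes

Color {Tao, Rae, Dee, Uma, Yui, Eli} black and {Ivy, Wes, Ned, Mia, Cal} white. No edge joins two same-colored vertices, so the graph is bipartite.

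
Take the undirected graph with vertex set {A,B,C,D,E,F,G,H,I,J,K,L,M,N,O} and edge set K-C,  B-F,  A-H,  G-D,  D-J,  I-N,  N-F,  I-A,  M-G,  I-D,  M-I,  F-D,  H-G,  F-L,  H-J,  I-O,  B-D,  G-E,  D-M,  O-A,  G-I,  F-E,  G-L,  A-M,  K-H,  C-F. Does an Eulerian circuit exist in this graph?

Yes

Degrees: A:4, B:2, C:2, D:6, E:2, F:6, G:6, H:4, I:6, J:2, K:2, L:2, M:4, N:2, O:2
All degrees are even and the non-isolated vertices are connected — an Eulerian circuit exists.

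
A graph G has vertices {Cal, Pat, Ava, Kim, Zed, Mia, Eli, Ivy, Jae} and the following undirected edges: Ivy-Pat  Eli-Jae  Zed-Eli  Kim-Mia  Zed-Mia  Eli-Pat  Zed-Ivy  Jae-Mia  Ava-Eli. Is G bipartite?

Yes

A valid 2-coloring puts {Cal, Mia, Eli, Ivy} on one side and {Pat, Ava, Kim, Zed, Jae} on the other; every edge crosses between the two sides.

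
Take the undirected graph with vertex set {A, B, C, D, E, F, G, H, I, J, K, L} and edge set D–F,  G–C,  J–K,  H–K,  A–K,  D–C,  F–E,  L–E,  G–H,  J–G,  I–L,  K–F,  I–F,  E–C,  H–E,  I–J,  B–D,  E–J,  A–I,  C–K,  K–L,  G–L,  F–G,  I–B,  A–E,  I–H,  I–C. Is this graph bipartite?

A valid 2-coloring puts {D, E, G, I, K} on one side and {A, B, C, F, H, J, L} on the other; every edge crosses between the two sides.

Yes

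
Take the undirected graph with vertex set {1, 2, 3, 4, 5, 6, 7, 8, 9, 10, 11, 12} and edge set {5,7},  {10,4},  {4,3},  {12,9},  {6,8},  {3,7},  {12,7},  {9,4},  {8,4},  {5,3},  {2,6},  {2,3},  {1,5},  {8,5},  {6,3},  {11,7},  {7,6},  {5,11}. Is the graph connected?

Starting from 1 and exploring outward reaches every vertex (1, 5, 8, 11, 3, 7, 4, 6, 2, 12, 9, 10); the graph is connected.

Yes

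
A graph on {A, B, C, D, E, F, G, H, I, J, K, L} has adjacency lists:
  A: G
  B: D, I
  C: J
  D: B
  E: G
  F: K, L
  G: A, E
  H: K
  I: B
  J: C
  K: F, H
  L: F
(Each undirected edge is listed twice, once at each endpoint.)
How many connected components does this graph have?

4

Component: {C, J}
Component: {A, E, G}
Component: {B, D, I}
Component: {F, H, K, L}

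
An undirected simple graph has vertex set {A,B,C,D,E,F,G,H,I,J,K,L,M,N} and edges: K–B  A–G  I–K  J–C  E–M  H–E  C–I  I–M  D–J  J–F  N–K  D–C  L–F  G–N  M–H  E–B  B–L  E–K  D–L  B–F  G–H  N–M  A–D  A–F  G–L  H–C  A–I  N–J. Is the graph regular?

Yes

Degrees: A:4, B:4, C:4, D:4, E:4, F:4, G:4, H:4, I:4, J:4, K:4, L:4, M:4, N:4
Every vertex has degree 4, so the graph is 4-regular.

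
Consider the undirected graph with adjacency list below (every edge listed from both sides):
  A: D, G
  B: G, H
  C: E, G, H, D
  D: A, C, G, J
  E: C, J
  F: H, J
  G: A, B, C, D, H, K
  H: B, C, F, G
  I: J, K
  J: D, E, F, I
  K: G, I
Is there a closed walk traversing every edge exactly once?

Degrees: A:2, B:2, C:4, D:4, E:2, F:2, G:6, H:4, I:2, J:4, K:2
All degrees are even and the non-isolated vertices are connected — an Eulerian circuit exists.

Yes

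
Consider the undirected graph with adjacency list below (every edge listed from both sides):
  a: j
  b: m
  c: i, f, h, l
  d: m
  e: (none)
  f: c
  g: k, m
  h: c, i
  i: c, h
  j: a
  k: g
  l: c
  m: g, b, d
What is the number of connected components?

4

Component: {e}
Component: {a, j}
Component: {b, d, g, k, m}
Component: {c, f, h, i, l}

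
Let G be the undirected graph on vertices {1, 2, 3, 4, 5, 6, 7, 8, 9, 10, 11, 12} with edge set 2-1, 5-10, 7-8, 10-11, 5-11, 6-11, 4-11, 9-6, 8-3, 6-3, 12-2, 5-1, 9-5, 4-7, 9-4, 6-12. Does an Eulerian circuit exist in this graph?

Degrees: 1:2, 2:2, 3:2, 4:3, 5:4, 6:4, 7:2, 8:2, 9:3, 10:2, 11:4, 12:2
Vertices with odd degree: 4, 9. An Eulerian circuit requires all degrees even.

No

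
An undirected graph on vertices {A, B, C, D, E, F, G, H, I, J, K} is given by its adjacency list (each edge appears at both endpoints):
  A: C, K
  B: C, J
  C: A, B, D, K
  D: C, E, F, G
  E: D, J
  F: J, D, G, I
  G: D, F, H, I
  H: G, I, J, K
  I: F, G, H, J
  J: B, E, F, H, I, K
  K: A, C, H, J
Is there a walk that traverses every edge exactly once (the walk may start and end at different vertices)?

Yes

Degrees: A:2, B:2, C:4, D:4, E:2, F:4, G:4, H:4, I:4, J:6, K:4
Odd-degree vertices: none (0 total).
With 0 odd-degree vertices and all edges in one connected piece, an Eulerian trail exists.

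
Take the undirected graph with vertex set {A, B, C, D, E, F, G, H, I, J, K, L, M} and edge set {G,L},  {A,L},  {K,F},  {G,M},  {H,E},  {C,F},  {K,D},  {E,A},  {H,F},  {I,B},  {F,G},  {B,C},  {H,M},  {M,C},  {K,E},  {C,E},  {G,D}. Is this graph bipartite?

A valid 2-coloring puts {B, D, E, F, J, L, M} on one side and {A, C, G, H, I, K} on the other; every edge crosses between the two sides.

Yes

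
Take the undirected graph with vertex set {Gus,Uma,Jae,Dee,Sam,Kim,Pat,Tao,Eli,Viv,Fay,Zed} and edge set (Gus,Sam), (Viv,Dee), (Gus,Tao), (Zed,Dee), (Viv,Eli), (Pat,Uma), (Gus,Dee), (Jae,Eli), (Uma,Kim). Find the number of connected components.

3

Component: {Fay}
Component: {Uma, Kim, Pat}
Component: {Gus, Jae, Dee, Sam, Tao, Eli, Viv, Zed}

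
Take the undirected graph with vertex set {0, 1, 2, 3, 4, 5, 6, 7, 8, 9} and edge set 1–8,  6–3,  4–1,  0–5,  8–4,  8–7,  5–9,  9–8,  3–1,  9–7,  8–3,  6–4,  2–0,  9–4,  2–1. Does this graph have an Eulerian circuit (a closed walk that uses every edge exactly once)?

Degrees: 0:2, 1:4, 2:2, 3:3, 4:4, 5:2, 6:2, 7:2, 8:5, 9:4
3, 8 have odd degree; an Eulerian circuit needs every degree to be even, so none exists.

No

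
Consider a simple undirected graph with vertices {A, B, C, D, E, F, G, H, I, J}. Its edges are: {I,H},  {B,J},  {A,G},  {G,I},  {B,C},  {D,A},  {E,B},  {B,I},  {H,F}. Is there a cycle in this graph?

No

The graph has 10 vertices, 9 edges, and 1 connected component.
Since 9 = 10 - 1, the graph is a forest and contains no cycle.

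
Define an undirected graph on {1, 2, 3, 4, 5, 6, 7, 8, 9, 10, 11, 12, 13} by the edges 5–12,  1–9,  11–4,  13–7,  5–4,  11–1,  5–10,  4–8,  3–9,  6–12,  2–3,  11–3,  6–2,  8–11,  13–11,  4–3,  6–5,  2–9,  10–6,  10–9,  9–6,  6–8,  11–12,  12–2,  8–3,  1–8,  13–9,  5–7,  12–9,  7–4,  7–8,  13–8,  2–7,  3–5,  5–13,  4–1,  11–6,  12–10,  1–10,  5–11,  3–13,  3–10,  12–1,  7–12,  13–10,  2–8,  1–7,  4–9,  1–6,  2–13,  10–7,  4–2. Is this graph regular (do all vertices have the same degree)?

Yes

Degrees: 1:8, 2:8, 3:8, 4:8, 5:8, 6:8, 7:8, 8:8, 9:8, 10:8, 11:8, 12:8, 13:8
All degrees equal 8; the graph is regular.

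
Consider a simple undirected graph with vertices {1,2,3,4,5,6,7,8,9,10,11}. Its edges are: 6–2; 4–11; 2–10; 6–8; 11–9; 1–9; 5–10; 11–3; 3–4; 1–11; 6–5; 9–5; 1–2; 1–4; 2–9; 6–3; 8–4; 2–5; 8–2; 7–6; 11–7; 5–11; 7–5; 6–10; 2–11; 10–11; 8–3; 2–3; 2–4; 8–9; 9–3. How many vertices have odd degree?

Degrees: 1:4, 2:9, 3:6, 4:5, 5:6, 6:6, 7:3, 8:5, 9:6, 10:4, 11:8
Odd-degree vertices: 2, 4, 7, 8.

4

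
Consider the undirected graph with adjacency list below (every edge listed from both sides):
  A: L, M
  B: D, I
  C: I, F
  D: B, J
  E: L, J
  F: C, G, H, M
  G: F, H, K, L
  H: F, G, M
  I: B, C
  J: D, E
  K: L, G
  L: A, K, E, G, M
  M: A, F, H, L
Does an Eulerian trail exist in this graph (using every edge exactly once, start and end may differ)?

Degrees: A:2, B:2, C:2, D:2, E:2, F:4, G:4, H:3, I:2, J:2, K:2, L:5, M:4
Odd-degree vertices: H, L (2 total).
With 2 odd-degree vertices and all edges in one connected piece, an Eulerian trail exists (from H to L).

Yes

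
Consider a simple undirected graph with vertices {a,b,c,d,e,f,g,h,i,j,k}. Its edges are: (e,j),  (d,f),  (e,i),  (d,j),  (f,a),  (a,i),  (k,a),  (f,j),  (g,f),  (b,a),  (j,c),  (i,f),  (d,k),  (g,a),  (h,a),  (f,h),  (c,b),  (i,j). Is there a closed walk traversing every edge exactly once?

No

Degrees: a:6, b:2, c:2, d:3, e:2, f:6, g:2, h:2, i:4, j:5, k:2
Vertices with odd degree: d, j. An Eulerian circuit requires all degrees even.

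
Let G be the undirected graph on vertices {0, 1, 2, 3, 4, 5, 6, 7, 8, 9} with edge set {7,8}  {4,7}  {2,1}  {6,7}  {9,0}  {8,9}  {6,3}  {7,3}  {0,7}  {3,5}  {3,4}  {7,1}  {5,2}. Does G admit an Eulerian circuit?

Degrees: 0:2, 1:2, 2:2, 3:4, 4:2, 5:2, 6:2, 7:6, 8:2, 9:2
All degrees are even and the non-isolated vertices are connected — an Eulerian circuit exists.

Yes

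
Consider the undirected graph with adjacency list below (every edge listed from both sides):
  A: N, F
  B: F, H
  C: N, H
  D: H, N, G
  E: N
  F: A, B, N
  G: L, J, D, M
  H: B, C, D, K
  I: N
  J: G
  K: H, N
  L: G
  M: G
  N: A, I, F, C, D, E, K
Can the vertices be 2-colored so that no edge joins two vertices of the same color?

A-F-N-A is an odd cycle (length 3), and a bipartite graph can contain only even cycles.

No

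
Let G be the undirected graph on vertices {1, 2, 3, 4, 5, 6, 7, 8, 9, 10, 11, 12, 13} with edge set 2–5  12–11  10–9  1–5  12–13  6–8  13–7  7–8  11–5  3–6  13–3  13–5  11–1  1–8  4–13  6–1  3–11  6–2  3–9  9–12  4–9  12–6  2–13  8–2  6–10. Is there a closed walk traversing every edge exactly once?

Degrees: 1:4, 2:4, 3:4, 4:2, 5:4, 6:6, 7:2, 8:4, 9:4, 10:2, 11:4, 12:4, 13:6
All degrees are even and the non-isolated vertices are connected — an Eulerian circuit exists.

Yes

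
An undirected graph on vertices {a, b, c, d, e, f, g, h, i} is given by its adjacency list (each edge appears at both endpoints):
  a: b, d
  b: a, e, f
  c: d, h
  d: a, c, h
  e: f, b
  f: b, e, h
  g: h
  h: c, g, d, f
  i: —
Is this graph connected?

No

Component: {i}
Component: {a, b, c, d, e, f, g, h}
No edge joins these 2 groups, so the graph is disconnected.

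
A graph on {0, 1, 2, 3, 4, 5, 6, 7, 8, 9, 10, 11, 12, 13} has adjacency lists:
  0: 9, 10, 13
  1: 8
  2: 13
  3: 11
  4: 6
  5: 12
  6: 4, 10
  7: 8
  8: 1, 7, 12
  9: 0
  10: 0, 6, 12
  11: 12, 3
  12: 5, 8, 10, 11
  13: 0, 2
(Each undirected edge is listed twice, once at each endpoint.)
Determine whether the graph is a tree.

Yes

The graph has 14 vertices and 13 edges.
It is connected with exactly 13 edges, hence acyclic — it is a tree.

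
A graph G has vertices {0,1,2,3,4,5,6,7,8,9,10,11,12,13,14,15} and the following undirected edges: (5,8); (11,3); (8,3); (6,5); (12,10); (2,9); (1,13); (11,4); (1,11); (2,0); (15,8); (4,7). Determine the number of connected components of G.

Component: {14}
Component: {10, 12}
Component: {0, 2, 9}
Component: {1, 3, 4, 5, 6, 7, 8, 11, 13, 15}

4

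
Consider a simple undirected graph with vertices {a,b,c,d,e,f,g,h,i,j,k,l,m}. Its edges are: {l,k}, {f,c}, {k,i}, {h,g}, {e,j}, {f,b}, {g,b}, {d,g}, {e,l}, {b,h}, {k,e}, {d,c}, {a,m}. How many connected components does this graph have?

3

Component: {a, m}
Component: {e, i, j, k, l}
Component: {b, c, d, f, g, h}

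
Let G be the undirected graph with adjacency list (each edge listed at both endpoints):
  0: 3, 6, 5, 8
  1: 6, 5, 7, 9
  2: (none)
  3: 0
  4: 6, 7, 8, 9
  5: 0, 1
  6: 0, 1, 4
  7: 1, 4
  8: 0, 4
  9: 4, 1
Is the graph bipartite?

Partition the vertices as {2, 3, 5, 6, 7, 8, 9} vs {0, 1, 4}. Each listed edge has one endpoint in each part, so the graph is bipartite.

Yes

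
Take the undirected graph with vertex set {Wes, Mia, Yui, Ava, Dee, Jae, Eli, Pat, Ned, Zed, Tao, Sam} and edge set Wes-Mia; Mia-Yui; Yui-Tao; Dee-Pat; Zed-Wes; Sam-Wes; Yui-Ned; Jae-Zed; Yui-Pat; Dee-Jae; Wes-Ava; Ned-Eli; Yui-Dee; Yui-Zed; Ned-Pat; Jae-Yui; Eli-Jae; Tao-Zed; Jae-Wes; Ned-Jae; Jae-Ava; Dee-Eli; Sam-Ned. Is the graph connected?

Yes

A breadth-first search from Wes visits Wes, Jae, Sam, Ava, Mia, Zed, Dee, Eli, Yui, Ned, Tao, Pat — all 12 vertices — so the graph is connected.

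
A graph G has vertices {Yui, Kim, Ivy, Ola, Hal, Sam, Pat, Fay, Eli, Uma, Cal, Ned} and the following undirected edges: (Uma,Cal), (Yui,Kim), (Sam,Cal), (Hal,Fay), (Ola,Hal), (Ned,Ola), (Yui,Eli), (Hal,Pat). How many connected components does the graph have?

Component: {Ivy}
Component: {Yui, Kim, Eli}
Component: {Sam, Uma, Cal}
Component: {Ola, Hal, Pat, Fay, Ned}

4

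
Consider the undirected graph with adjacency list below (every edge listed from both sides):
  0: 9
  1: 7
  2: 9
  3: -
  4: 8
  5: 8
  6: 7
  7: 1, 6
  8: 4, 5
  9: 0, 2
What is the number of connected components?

4

Component: {3}
Component: {0, 2, 9}
Component: {1, 6, 7}
Component: {4, 5, 8}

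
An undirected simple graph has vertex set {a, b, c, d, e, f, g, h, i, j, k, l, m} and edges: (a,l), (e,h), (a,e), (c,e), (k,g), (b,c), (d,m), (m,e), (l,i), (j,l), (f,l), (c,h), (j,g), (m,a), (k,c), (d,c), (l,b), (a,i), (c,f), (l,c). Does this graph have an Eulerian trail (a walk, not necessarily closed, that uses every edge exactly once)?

Degrees: a:4, b:2, c:7, d:2, e:4, f:2, g:2, h:2, i:2, j:2, k:2, l:6, m:3
Odd-degree vertices: c, m (2 total).
The non-isolated vertices are connected and exactly 2 have odd degree, so an Eulerian trail exists (from c to m).

Yes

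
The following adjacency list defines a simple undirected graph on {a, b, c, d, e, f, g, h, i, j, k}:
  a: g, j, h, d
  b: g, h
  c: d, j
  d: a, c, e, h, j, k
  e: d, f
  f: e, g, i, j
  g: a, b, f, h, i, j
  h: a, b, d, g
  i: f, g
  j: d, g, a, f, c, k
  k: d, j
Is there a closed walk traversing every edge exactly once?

Degrees: a:4, b:2, c:2, d:6, e:2, f:4, g:6, h:4, i:2, j:6, k:2
Every vertex has even degree and the edges form a single connected piece, so an Eulerian circuit exists.

Yes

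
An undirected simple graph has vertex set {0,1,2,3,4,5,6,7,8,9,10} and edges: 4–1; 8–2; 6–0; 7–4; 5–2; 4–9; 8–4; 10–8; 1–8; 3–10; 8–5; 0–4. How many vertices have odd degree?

6

Degrees: 0:2, 1:2, 2:2, 3:1, 4:5, 5:2, 6:1, 7:1, 8:5, 9:1, 10:2
Odd-degree vertices: 3, 4, 6, 7, 8, 9.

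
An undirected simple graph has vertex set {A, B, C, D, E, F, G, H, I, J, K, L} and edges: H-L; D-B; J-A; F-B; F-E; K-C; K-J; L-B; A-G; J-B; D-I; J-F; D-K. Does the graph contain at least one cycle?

Yes

|V| = 12, |E| = 13, number of components = 1.
Since 13 > 12 - 1, a cycle must exist; for instance J-B-D-K-J.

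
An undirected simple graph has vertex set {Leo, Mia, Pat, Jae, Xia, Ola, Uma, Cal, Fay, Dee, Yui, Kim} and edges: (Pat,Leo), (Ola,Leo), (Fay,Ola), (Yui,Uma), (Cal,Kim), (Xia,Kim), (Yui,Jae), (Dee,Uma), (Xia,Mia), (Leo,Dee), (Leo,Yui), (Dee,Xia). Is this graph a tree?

The graph has 12 vertices and 12 edges.
A tree on 12 vertices has exactly 11 edges; this graph has 12, so it contains a cycle and is not a tree.

No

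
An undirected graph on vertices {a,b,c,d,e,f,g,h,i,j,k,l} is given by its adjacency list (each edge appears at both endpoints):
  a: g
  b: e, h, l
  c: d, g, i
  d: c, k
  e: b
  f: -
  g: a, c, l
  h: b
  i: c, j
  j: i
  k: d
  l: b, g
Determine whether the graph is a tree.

No

|V| = 12, |E| = 10.
It is not connected, so it is not a tree.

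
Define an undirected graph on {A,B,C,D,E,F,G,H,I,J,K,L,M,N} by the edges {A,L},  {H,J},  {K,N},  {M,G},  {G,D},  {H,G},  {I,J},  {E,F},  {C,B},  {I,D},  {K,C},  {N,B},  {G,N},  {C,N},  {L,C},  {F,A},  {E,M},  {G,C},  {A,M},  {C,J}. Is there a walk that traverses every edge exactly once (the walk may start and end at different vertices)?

Degrees: A:3, B:2, C:6, D:2, E:2, F:2, G:5, H:2, I:2, J:3, K:2, L:2, M:3, N:4
Odd-degree vertices: A, G, J, M (4 total).
With 4 odd-degree vertices (more than two), no single trail can use every edge.

No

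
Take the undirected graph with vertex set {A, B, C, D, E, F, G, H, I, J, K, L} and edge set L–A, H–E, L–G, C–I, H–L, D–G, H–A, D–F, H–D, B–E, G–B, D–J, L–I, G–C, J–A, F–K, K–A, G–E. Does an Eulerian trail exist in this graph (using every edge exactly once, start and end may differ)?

Degrees: A:4, B:2, C:2, D:4, E:3, F:2, G:5, H:4, I:2, J:2, K:2, L:4
Odd-degree vertices: E, G (2 total).
With 2 odd-degree vertices and all edges in one connected piece, an Eulerian trail exists (from E to G).

Yes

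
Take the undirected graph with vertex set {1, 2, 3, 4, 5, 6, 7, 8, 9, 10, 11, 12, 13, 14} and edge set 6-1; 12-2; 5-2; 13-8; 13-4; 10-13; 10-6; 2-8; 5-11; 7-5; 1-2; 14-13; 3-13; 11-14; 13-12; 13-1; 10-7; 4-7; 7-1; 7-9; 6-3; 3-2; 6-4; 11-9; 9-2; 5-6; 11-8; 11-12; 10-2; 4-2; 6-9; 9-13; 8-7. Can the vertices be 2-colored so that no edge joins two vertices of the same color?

Yes

Color {2, 6, 7, 11, 13} black and {1, 3, 4, 5, 8, 9, 10, 12, 14} white. No edge joins two same-colored vertices, so the graph is bipartite.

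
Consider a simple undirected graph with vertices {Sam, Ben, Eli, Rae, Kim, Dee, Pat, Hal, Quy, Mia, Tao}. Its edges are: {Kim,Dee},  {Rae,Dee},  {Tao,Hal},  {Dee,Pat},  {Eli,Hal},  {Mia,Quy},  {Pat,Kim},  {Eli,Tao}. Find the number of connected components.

Component: {Sam}
Component: {Ben}
Component: {Quy, Mia}
Component: {Eli, Hal, Tao}
Component: {Rae, Kim, Dee, Pat}

5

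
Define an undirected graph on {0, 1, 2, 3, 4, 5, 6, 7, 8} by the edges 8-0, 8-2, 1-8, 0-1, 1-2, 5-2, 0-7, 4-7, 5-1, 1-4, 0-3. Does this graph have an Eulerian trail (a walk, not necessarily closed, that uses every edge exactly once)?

Degrees: 0:4, 1:5, 2:3, 3:1, 4:2, 5:2, 6:0, 7:2, 8:3
Odd-degree vertices: 1, 2, 3, 8 (4 total).
An Eulerian trail requires 0 or 2 odd-degree vertices; here there are 4.

No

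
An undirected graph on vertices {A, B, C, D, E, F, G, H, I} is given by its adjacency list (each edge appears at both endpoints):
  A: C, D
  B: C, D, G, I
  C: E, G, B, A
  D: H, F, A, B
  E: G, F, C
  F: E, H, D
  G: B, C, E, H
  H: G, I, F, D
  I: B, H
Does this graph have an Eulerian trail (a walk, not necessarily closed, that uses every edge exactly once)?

Degrees: A:2, B:4, C:4, D:4, E:3, F:3, G:4, H:4, I:2
Odd-degree vertices: E, F (2 total).
With 2 odd-degree vertices and all edges in one connected piece, an Eulerian trail exists (from E to F).

Yes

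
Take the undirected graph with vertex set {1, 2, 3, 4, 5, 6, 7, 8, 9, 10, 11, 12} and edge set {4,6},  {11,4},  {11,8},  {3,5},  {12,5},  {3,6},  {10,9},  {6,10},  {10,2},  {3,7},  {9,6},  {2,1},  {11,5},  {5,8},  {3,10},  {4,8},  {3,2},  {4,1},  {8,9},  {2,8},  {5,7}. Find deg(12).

1

Neighbors of 12: 5.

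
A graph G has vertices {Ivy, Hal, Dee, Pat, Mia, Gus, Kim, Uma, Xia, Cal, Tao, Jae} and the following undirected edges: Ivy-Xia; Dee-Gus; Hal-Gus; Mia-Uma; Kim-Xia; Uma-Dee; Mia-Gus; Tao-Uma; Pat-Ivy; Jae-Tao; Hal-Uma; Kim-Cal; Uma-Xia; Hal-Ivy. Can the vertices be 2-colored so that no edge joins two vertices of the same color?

A valid 2-coloring puts {Hal, Dee, Pat, Mia, Xia, Cal, Tao} on one side and {Ivy, Gus, Kim, Uma, Jae} on the other; every edge crosses between the two sides.

Yes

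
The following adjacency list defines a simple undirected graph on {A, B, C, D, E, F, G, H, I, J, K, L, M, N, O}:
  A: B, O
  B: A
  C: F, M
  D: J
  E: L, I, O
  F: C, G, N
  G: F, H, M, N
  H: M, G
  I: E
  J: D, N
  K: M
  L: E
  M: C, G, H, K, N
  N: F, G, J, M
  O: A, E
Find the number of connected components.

Component: {A, B, E, I, L, O}
Component: {C, D, F, G, H, J, K, M, N}

2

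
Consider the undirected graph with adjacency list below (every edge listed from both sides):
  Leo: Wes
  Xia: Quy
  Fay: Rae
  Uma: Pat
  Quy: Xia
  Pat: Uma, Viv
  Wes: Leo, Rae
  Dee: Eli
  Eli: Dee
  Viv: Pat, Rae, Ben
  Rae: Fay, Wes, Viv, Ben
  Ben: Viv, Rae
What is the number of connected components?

3

Component: {Xia, Quy}
Component: {Dee, Eli}
Component: {Leo, Fay, Uma, Pat, Wes, Viv, Rae, Ben}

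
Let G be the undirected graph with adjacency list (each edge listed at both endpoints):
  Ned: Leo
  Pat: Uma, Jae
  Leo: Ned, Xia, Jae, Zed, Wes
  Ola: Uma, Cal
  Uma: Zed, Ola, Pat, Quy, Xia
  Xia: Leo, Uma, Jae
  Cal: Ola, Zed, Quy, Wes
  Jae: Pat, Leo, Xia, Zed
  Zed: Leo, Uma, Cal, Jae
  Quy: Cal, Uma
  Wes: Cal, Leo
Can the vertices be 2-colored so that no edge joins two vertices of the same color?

No

Leo-Jae-Xia-Leo is an odd cycle (length 3), and a bipartite graph can contain only even cycles.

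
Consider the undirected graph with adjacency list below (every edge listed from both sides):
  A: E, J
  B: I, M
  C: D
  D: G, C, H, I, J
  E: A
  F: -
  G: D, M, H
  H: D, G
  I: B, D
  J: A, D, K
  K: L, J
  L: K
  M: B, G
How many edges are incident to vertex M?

Neighbors of M: B, G.

2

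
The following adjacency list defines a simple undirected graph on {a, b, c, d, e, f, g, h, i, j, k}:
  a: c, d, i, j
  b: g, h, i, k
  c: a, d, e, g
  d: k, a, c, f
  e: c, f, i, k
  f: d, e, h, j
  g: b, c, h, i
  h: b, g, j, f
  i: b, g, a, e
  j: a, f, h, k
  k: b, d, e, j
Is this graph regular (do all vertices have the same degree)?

Yes

Degrees: a:4, b:4, c:4, d:4, e:4, f:4, g:4, h:4, i:4, j:4, k:4
Every vertex has degree 4, so the graph is 4-regular.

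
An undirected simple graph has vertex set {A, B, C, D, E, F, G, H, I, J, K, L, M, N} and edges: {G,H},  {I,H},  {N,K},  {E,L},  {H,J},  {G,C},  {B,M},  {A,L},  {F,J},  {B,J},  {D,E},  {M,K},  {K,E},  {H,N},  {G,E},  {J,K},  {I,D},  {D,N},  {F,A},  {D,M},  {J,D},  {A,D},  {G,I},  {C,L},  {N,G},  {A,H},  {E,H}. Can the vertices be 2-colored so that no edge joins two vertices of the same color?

The cycle G-H-N-G has length 3, which is odd, so the graph is not bipartite.

No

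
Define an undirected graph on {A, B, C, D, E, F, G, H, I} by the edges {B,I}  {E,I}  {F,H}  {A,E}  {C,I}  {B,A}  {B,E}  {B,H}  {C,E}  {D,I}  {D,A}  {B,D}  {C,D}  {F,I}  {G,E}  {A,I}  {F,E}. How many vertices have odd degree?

4

Degrees: A:4, B:5, C:3, D:4, E:6, F:3, G:1, H:2, I:6
Odd-degree vertices: B, C, F, G.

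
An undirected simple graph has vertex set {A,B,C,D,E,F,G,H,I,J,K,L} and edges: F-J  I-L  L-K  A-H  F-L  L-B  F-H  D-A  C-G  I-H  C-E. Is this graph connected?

No

Component: {C, E, G}
Component: {A, B, D, F, H, I, J, K, L}
No edge joins these 2 groups, so the graph is disconnected.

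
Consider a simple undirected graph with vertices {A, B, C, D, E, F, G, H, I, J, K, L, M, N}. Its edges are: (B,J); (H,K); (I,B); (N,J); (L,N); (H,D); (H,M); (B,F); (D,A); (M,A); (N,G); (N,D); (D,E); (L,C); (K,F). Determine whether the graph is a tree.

No

|V| = 14, |E| = 15.
A tree on 14 vertices has exactly 13 edges; this graph has 15, so it contains a cycle and is not a tree.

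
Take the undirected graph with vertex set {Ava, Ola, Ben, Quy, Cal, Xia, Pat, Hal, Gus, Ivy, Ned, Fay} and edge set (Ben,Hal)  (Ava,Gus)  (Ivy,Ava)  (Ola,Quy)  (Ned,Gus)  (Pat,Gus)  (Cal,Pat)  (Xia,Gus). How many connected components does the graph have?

4

Component: {Fay}
Component: {Ola, Quy}
Component: {Ben, Hal}
Component: {Ava, Cal, Xia, Pat, Gus, Ivy, Ned}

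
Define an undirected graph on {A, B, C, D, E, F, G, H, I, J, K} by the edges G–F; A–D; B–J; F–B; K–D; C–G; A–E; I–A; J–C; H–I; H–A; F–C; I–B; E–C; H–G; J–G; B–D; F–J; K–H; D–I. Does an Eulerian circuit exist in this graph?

Yes

Degrees: A:4, B:4, C:4, D:4, E:2, F:4, G:4, H:4, I:4, J:4, K:2
Every vertex has even degree and the edges form a single connected piece, so an Eulerian circuit exists.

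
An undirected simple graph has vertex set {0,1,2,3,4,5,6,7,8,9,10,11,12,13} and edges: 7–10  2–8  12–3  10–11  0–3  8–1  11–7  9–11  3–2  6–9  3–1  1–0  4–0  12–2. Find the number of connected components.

4

Component: {5}
Component: {13}
Component: {6, 7, 9, 10, 11}
Component: {0, 1, 2, 3, 4, 8, 12}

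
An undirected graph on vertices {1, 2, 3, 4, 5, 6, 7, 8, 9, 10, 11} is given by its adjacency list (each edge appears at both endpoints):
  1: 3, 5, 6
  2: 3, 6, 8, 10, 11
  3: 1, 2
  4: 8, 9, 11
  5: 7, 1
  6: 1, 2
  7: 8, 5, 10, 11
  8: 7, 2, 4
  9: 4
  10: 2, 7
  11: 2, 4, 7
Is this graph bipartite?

Yes

A valid 2-coloring puts {3, 5, 6, 8, 9, 10, 11} on one side and {1, 2, 4, 7} on the other; every edge crosses between the two sides.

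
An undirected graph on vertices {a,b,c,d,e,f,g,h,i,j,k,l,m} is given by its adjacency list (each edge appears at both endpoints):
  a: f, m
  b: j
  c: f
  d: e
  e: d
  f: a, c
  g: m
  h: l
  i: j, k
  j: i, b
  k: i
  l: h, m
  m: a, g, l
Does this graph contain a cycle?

The graph has 13 vertices, 10 edges, and 3 connected components.
A forest on 13 vertices with 3 components has exactly 10 edges, which matches — so no cycle.

No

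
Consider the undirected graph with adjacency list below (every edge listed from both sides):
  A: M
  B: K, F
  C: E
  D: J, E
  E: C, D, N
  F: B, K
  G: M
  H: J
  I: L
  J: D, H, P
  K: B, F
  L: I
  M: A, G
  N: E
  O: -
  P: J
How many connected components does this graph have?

5

Component: {O}
Component: {I, L}
Component: {A, G, M}
Component: {B, F, K}
Component: {C, D, E, H, J, N, P}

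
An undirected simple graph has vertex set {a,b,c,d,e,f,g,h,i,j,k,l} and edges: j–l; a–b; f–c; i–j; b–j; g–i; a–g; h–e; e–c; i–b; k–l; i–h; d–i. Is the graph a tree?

|V| = 12, |E| = 13.
A tree on 12 vertices has exactly 11 edges; this graph has 13, so it contains a cycle and is not a tree.

No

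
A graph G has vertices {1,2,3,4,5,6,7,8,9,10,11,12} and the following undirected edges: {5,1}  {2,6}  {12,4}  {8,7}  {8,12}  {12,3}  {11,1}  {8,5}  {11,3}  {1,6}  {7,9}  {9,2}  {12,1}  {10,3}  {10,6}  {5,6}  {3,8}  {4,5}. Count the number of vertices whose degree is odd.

Degrees: 1:4, 2:2, 3:4, 4:2, 5:4, 6:4, 7:2, 8:4, 9:2, 10:2, 11:2, 12:4
Odd-degree vertices: none.

0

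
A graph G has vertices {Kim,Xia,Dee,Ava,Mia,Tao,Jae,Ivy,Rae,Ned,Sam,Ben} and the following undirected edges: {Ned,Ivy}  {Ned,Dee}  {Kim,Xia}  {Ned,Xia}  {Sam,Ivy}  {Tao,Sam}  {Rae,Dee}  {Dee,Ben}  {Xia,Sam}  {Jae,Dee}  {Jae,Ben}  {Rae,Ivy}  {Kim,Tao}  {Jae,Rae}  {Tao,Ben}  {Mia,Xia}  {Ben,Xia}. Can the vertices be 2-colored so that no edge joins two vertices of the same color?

Dee-Jae-Ben-Dee is an odd cycle (length 3), and a bipartite graph can contain only even cycles.

No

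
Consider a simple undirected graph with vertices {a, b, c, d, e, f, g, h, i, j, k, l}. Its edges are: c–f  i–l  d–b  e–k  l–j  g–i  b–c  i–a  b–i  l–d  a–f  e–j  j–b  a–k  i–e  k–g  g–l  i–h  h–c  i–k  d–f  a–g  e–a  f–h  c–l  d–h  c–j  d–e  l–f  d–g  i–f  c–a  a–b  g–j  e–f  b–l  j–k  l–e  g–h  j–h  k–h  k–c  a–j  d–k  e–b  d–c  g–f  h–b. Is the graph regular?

Yes

Degrees: a:8, b:8, c:8, d:8, e:8, f:8, g:8, h:8, i:8, j:8, k:8, l:8
All degrees equal 8; the graph is regular.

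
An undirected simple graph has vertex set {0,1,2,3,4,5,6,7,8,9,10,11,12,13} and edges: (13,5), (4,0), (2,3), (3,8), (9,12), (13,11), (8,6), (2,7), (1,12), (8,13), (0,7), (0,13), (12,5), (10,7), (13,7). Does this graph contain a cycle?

|V| = 14, |E| = 15, number of components = 1.
One cycle is 7-2-3-8-13-7.

Yes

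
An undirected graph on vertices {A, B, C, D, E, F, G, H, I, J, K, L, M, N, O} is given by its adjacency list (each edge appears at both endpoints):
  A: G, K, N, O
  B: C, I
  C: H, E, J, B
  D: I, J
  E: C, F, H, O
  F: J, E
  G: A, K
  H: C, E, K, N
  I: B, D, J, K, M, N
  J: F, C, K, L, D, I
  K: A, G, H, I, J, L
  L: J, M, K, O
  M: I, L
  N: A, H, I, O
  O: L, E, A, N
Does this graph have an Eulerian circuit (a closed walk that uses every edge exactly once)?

Yes

Degrees: A:4, B:2, C:4, D:2, E:4, F:2, G:2, H:4, I:6, J:6, K:6, L:4, M:2, N:4, O:4
Every vertex has even degree and the edges form a single connected piece, so an Eulerian circuit exists.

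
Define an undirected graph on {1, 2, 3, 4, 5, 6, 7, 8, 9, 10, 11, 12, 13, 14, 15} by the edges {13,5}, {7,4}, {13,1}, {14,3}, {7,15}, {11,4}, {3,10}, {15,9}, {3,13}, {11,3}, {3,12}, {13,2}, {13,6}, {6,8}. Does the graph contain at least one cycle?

|V| = 15, |E| = 14, number of components = 1.
Since 14 = 15 - 1, the graph is a forest and contains no cycle.

No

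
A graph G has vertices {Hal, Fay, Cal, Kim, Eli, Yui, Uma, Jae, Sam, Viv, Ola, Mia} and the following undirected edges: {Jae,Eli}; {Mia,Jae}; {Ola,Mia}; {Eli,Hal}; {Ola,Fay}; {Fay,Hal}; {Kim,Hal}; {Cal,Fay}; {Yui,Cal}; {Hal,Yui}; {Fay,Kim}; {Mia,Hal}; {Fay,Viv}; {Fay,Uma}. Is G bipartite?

The cycle Fay-Kim-Hal-Fay has length 3, which is odd, so the graph is not bipartite.

No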